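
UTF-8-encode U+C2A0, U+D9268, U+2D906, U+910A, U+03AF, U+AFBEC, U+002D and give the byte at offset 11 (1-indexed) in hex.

0x86

1-indexed offset 11 is 0-indexed offset 10.
U+C2A0 → 3-byte form EC 8A A0 at offsets 0–2.
U+D9268 → 4-byte form F3 99 89 A8 at offsets 3–6.
U+2D906 → 4-byte form F0 AD A4 86 at offsets 7–10.
Offset 10 falls in char 3's range; it's byte 4 of F0 AD A4 86 = 0x86.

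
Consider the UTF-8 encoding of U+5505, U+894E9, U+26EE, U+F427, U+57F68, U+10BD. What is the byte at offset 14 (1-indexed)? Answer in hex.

0xF1

1-indexed offset 14 is 0-indexed offset 13.
U+5505 → 3-byte form E5 94 85 at offsets 0–2.
U+894E9 → 4-byte form F2 89 93 A9 at offsets 3–6.
U+26EE → 3-byte form E2 9B AE at offsets 7–9.
U+F427 → 3-byte form EF 90 A7 at offsets 10–12.
U+57F68 → 4-byte form F1 97 BD A8 at offsets 13–16.
Offset 13 falls in char 5's range; it's byte 1 of F1 97 BD A8 = 0xF1.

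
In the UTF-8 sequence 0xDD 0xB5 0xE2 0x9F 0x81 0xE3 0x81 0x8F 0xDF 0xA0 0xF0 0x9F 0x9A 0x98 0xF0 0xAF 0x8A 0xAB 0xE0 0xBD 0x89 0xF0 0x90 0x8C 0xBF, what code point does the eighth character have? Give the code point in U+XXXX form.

Offset 0: leading byte 0xDD = 11011101 → 2-byte char #1 = DD B5.
Offset 2: leading byte 0xE2 = 11100010 → 3-byte char #2 = E2 9F 81.
Offset 5: leading byte 0xE3 = 11100011 → 3-byte char #3 = E3 81 8F.
Offset 8: leading byte 0xDF = 11011111 → 2-byte char #4 = DF A0.
Offset 10: leading byte 0xF0 = 11110000 → 4-byte char #5 = F0 9F 9A 98.
Offset 14: leading byte 0xF0 = 11110000 → 4-byte char #6 = F0 AF 8A AB.
Offset 18: leading byte 0xE0 = 11100000 → 3-byte char #7 = E0 BD 89.
Offset 21: leading byte 0xF0 = 11110000 → 4-byte char #8 = F0 90 8C BF.
Leading byte 0xF0 = 11110000 matches 11110xxx → 4-byte sequence.
Byte 1: 0xF0 = 11110000, payload 000 (3 bits).
Byte 2: 0x90 = 10010000 (10xxxxxx ✓), payload 010000.
Byte 3: 0x8C = 10001100 (10xxxxxx ✓), payload 001100.
Byte 4: 0xBF = 10111111 (10xxxxxx ✓), payload 111111.
Concatenate: 000010000001100111111 = 0x1033F (21 bits → U+1033F).

U+1033F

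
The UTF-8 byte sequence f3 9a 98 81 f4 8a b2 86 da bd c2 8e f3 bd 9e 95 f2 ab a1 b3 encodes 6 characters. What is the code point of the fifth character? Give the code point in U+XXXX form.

Offset 0: leading byte 0xF3 = 11110011 → 4-byte char #1 = F3 9A 98 81.
Offset 4: leading byte 0xF4 = 11110100 → 4-byte char #2 = F4 8A B2 86.
Offset 8: leading byte 0xDA = 11011010 → 2-byte char #3 = DA BD.
Offset 10: leading byte 0xC2 = 11000010 → 2-byte char #4 = C2 8E.
Offset 12: leading byte 0xF3 = 11110011 → 4-byte char #5 = F3 BD 9E 95.
Leading byte 0xF3 = 11110011 matches 11110xxx → 4-byte sequence.
Byte 1: 0xF3 = 11110011, payload 011 (3 bits).
Byte 2: 0xBD = 10111101 (10xxxxxx ✓), payload 111101.
Byte 3: 0x9E = 10011110 (10xxxxxx ✓), payload 011110.
Byte 4: 0x95 = 10010101 (10xxxxxx ✓), payload 010101.
Concatenate: 011111101011110010101 = 0xFD795 (21 bits → U+FD795).

U+FD795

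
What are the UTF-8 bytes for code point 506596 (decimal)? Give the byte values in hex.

F1 BB AB A4

U+7BAE4 = 0x7BAE4 = 506596 decimal. In range U+10000–U+10FFFF → 4-byte form: 11110xxx 10xxxxxx 10xxxxxx 10xxxxxx.
Binary (21 bits): 001111011101011100100.
Split 3+6+6+6: 001 | 111011 | 101011 | 100100.
Byte 1: 11110001 = 0xF1.
Byte 2: 10111011 = 0xBB.
Byte 3: 10101011 = 0xAB.
Byte 4: 10100100 = 0xA4.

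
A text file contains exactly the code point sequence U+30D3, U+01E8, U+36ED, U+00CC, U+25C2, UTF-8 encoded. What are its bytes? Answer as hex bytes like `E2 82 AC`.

U+30D3: 3-byte form → E3 83 93.
U+01E8: 2-byte form → C7 A8.
U+36ED: 3-byte form → E3 9B AD.
U+00CC: 2-byte form → C3 8C.
U+25C2: 3-byte form → E2 97 82.
Concatenated (13 bytes): E3 83 93 C7 A8 E3 9B AD C3 8C E2 97 82.

E3 83 93 C7 A8 E3 9B AD C3 8C E2 97 82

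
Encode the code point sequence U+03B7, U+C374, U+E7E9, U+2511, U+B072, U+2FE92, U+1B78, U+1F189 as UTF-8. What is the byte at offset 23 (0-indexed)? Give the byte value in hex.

0x86

U+03B7 → 2-byte form CE B7 at offsets 0–1.
U+C374 → 3-byte form EC 8D B4 at offsets 2–4.
U+E7E9 → 3-byte form EE 9F A9 at offsets 5–7.
U+2511 → 3-byte form E2 94 91 at offsets 8–10.
U+B072 → 3-byte form EB 81 B2 at offsets 11–13.
U+2FE92 → 4-byte form F0 AF BA 92 at offsets 14–17.
U+1B78 → 3-byte form E1 AD B8 at offsets 18–20.
U+1F189 → 4-byte form F0 9F 86 89 at offsets 21–24.
Offset 23 falls in char 8's range; it's byte 3 of F0 9F 86 89 = 0x86.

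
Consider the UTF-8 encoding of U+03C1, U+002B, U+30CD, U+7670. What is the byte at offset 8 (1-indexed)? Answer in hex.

1-indexed offset 8 is 0-indexed offset 7.
U+03C1 → 2-byte form CF 81 at offsets 0–1.
U+002B → 1-byte form 2B at offsets 2–2.
U+30CD → 3-byte form E3 83 8D at offsets 3–5.
U+7670 → 3-byte form E7 99 B0 at offsets 6–8.
Offset 7 falls in char 4's range; it's byte 2 of E7 99 B0 = 0x99.

0x99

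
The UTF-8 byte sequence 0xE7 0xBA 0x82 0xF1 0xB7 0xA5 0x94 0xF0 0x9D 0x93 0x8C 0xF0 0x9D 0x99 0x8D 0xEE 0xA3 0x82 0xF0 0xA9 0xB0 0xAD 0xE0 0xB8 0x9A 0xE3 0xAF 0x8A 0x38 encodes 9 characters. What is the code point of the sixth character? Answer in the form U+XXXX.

U+29C2D

Offset 0: leading byte 0xE7 = 11100111 → 3-byte char #1 = E7 BA 82.
Offset 3: leading byte 0xF1 = 11110001 → 4-byte char #2 = F1 B7 A5 94.
Offset 7: leading byte 0xF0 = 11110000 → 4-byte char #3 = F0 9D 93 8C.
Offset 11: leading byte 0xF0 = 11110000 → 4-byte char #4 = F0 9D 99 8D.
Offset 15: leading byte 0xEE = 11101110 → 3-byte char #5 = EE A3 82.
Offset 18: leading byte 0xF0 = 11110000 → 4-byte char #6 = F0 A9 B0 AD.
Leading byte 0xF0 = 11110000 matches 11110xxx → 4-byte sequence.
Byte 1: 0xF0 = 11110000, payload 000 (3 bits).
Byte 2: 0xA9 = 10101001 (10xxxxxx ✓), payload 101001.
Byte 3: 0xB0 = 10110000 (10xxxxxx ✓), payload 110000.
Byte 4: 0xAD = 10101101 (10xxxxxx ✓), payload 101101.
Concatenate: 000101001110000101101 = 0x29C2D (21 bits → U+29C2D).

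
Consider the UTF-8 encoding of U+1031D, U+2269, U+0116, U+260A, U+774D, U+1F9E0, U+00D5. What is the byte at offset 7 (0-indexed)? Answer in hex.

U+1031D → 4-byte form F0 90 8C 9D at offsets 0–3.
U+2269 → 3-byte form E2 89 A9 at offsets 4–6.
U+0116 → 2-byte form C4 96 at offsets 7–8.
Offset 7 falls in char 3's range; it's byte 1 of C4 96 = 0xC4.

0xC4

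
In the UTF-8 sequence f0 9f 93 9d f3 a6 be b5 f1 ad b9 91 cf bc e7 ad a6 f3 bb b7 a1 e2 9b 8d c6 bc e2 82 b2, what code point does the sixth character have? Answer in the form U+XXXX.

U+FBDE1

Offset 0: leading byte 0xF0 = 11110000 → 4-byte char #1 = F0 9F 93 9D.
Offset 4: leading byte 0xF3 = 11110011 → 4-byte char #2 = F3 A6 BE B5.
Offset 8: leading byte 0xF1 = 11110001 → 4-byte char #3 = F1 AD B9 91.
Offset 12: leading byte 0xCF = 11001111 → 2-byte char #4 = CF BC.
Offset 14: leading byte 0xE7 = 11100111 → 3-byte char #5 = E7 AD A6.
Offset 17: leading byte 0xF3 = 11110011 → 4-byte char #6 = F3 BB B7 A1.
Leading byte 0xF3 = 11110011 matches 11110xxx → 4-byte sequence.
Byte 1: 0xF3 = 11110011, payload 011 (3 bits).
Byte 2: 0xBB = 10111011 (10xxxxxx ✓), payload 111011.
Byte 3: 0xB7 = 10110111 (10xxxxxx ✓), payload 110111.
Byte 4: 0xA1 = 10100001 (10xxxxxx ✓), payload 100001.
Concatenate: 011111011110111100001 = 0xFBDE1 (21 bits → U+FBDE1).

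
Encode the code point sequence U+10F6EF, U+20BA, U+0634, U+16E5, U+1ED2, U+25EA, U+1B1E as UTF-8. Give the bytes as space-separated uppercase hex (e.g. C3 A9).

F4 8F 9B AF E2 82 BA D8 B4 E1 9B A5 E1 BB 92 E2 97 AA E1 AC 9E

U+10F6EF: 4-byte form → F4 8F 9B AF.
U+20BA: 3-byte form → E2 82 BA.
U+0634: 2-byte form → D8 B4.
U+16E5: 3-byte form → E1 9B A5.
U+1ED2: 3-byte form → E1 BB 92.
U+25EA: 3-byte form → E2 97 AA.
U+1B1E: 3-byte form → E1 AC 9E.
Concatenated (21 bytes): F4 8F 9B AF E2 82 BA D8 B4 E1 9B A5 E1 BB 92 E2 97 AA E1 AC 9E.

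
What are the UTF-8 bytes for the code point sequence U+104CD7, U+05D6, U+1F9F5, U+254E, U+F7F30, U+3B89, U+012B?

U+104CD7: 4-byte form → F4 84 B3 97.
U+05D6: 2-byte form → D7 96.
U+1F9F5: 4-byte form → F0 9F A7 B5.
U+254E: 3-byte form → E2 95 8E.
U+F7F30: 4-byte form → F3 B7 BC B0.
U+3B89: 3-byte form → E3 AE 89.
U+012B: 2-byte form → C4 AB.
Concatenated (22 bytes): F4 84 B3 97 D7 96 F0 9F A7 B5 E2 95 8E F3 B7 BC B0 E3 AE 89 C4 AB.

F4 84 B3 97 D7 96 F0 9F A7 B5 E2 95 8E F3 B7 BC B0 E3 AE 89 C4 AB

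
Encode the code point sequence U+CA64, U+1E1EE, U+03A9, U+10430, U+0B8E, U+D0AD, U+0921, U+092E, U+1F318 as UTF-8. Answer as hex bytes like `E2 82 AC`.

EC A9 A4 F0 9E 87 AE CE A9 F0 90 90 B0 E0 AE 8E ED 82 AD E0 A4 A1 E0 A4 AE F0 9F 8C 98

U+CA64: 3-byte form → EC A9 A4.
U+1E1EE: 4-byte form → F0 9E 87 AE.
U+03A9: 2-byte form → CE A9.
U+10430: 4-byte form → F0 90 90 B0.
U+0B8E: 3-byte form → E0 AE 8E.
U+D0AD: 3-byte form → ED 82 AD.
U+0921: 3-byte form → E0 A4 A1.
U+092E: 3-byte form → E0 A4 AE.
U+1F318: 4-byte form → F0 9F 8C 98.
Concatenated (29 bytes): EC A9 A4 F0 9E 87 AE CE A9 F0 90 90 B0 E0 AE 8E ED 82 AD E0 A4 A1 E0 A4 AE F0 9F 8C 98.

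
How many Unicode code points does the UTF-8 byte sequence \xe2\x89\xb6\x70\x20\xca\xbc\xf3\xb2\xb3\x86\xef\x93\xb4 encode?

Byte at offset 0: 0xE2 = 11100010 → 3-byte char (#1). Advance 3.
Byte at offset 3: 0x70 = 01110000 → 1-byte char (#2). Advance 1.
Byte at offset 4: 0x20 = 00100000 → 1-byte char (#3). Advance 1.
Byte at offset 5: 0xCA = 11001010 → 2-byte char (#4). Advance 2.
Byte at offset 7: 0xF3 = 11110011 → 4-byte char (#5). Advance 4.
Byte at offset 11: 0xEF = 11101111 → 3-byte char (#6). Advance 3.
Reached end at offset 14 after 6 code points.

6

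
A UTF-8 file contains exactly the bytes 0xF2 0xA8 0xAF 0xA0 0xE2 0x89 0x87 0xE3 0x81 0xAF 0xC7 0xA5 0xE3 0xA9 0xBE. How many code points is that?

Byte at offset 0: 0xF2 = 11110010 → 4-byte char (#1). Advance 4.
Byte at offset 4: 0xE2 = 11100010 → 3-byte char (#2). Advance 3.
Byte at offset 7: 0xE3 = 11100011 → 3-byte char (#3). Advance 3.
Byte at offset 10: 0xC7 = 11000111 → 2-byte char (#4). Advance 2.
Byte at offset 12: 0xE3 = 11100011 → 3-byte char (#5). Advance 3.
Reached end at offset 15 after 5 code points.

5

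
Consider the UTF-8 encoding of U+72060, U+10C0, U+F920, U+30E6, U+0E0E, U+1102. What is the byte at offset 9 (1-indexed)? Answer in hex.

0xA4

1-indexed offset 9 is 0-indexed offset 8.
U+72060 → 4-byte form F1 B2 81 A0 at offsets 0–3.
U+10C0 → 3-byte form E1 83 80 at offsets 4–6.
U+F920 → 3-byte form EF A4 A0 at offsets 7–9.
Offset 8 falls in char 3's range; it's byte 2 of EF A4 A0 = 0xA4.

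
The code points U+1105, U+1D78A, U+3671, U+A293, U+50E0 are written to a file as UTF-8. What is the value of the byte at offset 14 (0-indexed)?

U+1105 → 3-byte form E1 84 85 at offsets 0–2.
U+1D78A → 4-byte form F0 9D 9E 8A at offsets 3–6.
U+3671 → 3-byte form E3 99 B1 at offsets 7–9.
U+A293 → 3-byte form EA 8A 93 at offsets 10–12.
U+50E0 → 3-byte form E5 83 A0 at offsets 13–15.
Offset 14 falls in char 5's range; it's byte 2 of E5 83 A0 = 0x83.

0x83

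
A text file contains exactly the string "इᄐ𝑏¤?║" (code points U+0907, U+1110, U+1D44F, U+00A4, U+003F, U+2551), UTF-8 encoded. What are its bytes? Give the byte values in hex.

E0 A4 87 E1 84 90 F0 9D 91 8F C2 A4 3F E2 95 91

U+0907: 3-byte form → E0 A4 87.
U+1110: 3-byte form → E1 84 90.
U+1D44F: 4-byte form → F0 9D 91 8F.
U+00A4: 2-byte form → C2 A4.
U+003F: 1-byte form → 3F.
U+2551: 3-byte form → E2 95 91.
Concatenated (16 bytes): E0 A4 87 E1 84 90 F0 9D 91 8F C2 A4 3F E2 95 91.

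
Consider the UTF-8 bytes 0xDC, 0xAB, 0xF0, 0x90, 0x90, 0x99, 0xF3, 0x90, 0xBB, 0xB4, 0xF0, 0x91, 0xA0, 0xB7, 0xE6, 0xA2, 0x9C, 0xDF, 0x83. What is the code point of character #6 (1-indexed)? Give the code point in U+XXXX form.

Offset 0: leading byte 0xDC = 11011100 → 2-byte char #1 = DC AB.
Offset 2: leading byte 0xF0 = 11110000 → 4-byte char #2 = F0 90 90 99.
Offset 6: leading byte 0xF3 = 11110011 → 4-byte char #3 = F3 90 BB B4.
Offset 10: leading byte 0xF0 = 11110000 → 4-byte char #4 = F0 91 A0 B7.
Offset 14: leading byte 0xE6 = 11100110 → 3-byte char #5 = E6 A2 9C.
Offset 17: leading byte 0xDF = 11011111 → 2-byte char #6 = DF 83.
Leading byte 0xDF = 11011111 matches 110xxxxx → 2-byte sequence.
Byte 1: 0xDF = 11011111, payload 11111 (5 bits).
Byte 2: 0x83 = 10000011 (10xxxxxx ✓), payload 000011.
Concatenate: 11111000011 = 0x7C3 (11 bits → U+07C3).

U+07C3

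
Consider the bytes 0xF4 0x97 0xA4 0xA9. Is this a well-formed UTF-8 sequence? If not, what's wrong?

Leading byte 0xF4 = 11110100 → 4-byte form.
Payload = 0x117929, which exceeds U+10FFFF, the maximum Unicode code point. (Leading bytes F5–FF, or F4 followed by ≥ 0x90, are invalid.)

invalid (encodes a value above U+10FFFF)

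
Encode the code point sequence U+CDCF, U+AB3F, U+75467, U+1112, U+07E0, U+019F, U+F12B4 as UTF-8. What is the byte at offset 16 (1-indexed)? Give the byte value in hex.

0xC6

1-indexed offset 16 is 0-indexed offset 15.
U+CDCF → 3-byte form EC B7 8F at offsets 0–2.
U+AB3F → 3-byte form EA AC BF at offsets 3–5.
U+75467 → 4-byte form F1 B5 91 A7 at offsets 6–9.
U+1112 → 3-byte form E1 84 92 at offsets 10–12.
U+07E0 → 2-byte form DF A0 at offsets 13–14.
U+019F → 2-byte form C6 9F at offsets 15–16.
Offset 15 falls in char 6's range; it's byte 1 of C6 9F = 0xC6.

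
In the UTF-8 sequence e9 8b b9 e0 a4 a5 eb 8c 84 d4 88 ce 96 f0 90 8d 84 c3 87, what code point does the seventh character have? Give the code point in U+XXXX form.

Offset 0: leading byte 0xE9 = 11101001 → 3-byte char #1 = E9 8B B9.
Offset 3: leading byte 0xE0 = 11100000 → 3-byte char #2 = E0 A4 A5.
Offset 6: leading byte 0xEB = 11101011 → 3-byte char #3 = EB 8C 84.
Offset 9: leading byte 0xD4 = 11010100 → 2-byte char #4 = D4 88.
Offset 11: leading byte 0xCE = 11001110 → 2-byte char #5 = CE 96.
Offset 13: leading byte 0xF0 = 11110000 → 4-byte char #6 = F0 90 8D 84.
Offset 17: leading byte 0xC3 = 11000011 → 2-byte char #7 = C3 87.
Leading byte 0xC3 = 11000011 matches 110xxxxx → 2-byte sequence.
Byte 1: 0xC3 = 11000011, payload 00011 (5 bits).
Byte 2: 0x87 = 10000111 (10xxxxxx ✓), payload 000111.
Concatenate: 00011000111 = 0xC7 (11 bits → U+00C7).

U+00C7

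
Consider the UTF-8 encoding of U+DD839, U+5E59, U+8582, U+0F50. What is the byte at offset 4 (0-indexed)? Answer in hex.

U+DD839 → 4-byte form F3 9D A0 B9 at offsets 0–3.
U+5E59 → 3-byte form E5 B9 99 at offsets 4–6.
Offset 4 falls in char 2's range; it's byte 1 of E5 B9 99 = 0xE5.

0xE5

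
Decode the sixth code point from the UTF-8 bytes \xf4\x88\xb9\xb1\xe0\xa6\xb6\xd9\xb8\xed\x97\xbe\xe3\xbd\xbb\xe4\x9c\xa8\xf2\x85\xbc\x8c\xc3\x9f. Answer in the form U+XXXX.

U+4728

Offset 0: leading byte 0xF4 = 11110100 → 4-byte char #1 = F4 88 B9 B1.
Offset 4: leading byte 0xE0 = 11100000 → 3-byte char #2 = E0 A6 B6.
Offset 7: leading byte 0xD9 = 11011001 → 2-byte char #3 = D9 B8.
Offset 9: leading byte 0xED = 11101101 → 3-byte char #4 = ED 97 BE.
Offset 12: leading byte 0xE3 = 11100011 → 3-byte char #5 = E3 BD BB.
Offset 15: leading byte 0xE4 = 11100100 → 3-byte char #6 = E4 9C A8.
Leading byte 0xE4 = 11100100 matches 1110xxxx → 3-byte sequence.
Byte 1: 0xE4 = 11100100, payload 0100 (4 bits).
Byte 2: 0x9C = 10011100 (10xxxxxx ✓), payload 011100.
Byte 3: 0xA8 = 10101000 (10xxxxxx ✓), payload 101000.
Concatenate: 0100011100101000 = 0x4728 (16 bits → U+4728).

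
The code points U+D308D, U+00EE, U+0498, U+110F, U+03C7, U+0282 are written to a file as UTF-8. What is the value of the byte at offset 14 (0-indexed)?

U+D308D → 4-byte form F3 93 82 8D at offsets 0–3.
U+00EE → 2-byte form C3 AE at offsets 4–5.
U+0498 → 2-byte form D2 98 at offsets 6–7.
U+110F → 3-byte form E1 84 8F at offsets 8–10.
U+03C7 → 2-byte form CF 87 at offsets 11–12.
U+0282 → 2-byte form CA 82 at offsets 13–14.
Offset 14 falls in char 6's range; it's byte 2 of CA 82 = 0x82.

0x82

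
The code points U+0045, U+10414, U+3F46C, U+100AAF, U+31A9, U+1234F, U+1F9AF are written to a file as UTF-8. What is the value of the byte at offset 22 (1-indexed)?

1-indexed offset 22 is 0-indexed offset 21.
U+0045 → 1-byte form 45 at offsets 0–0.
U+10414 → 4-byte form F0 90 90 94 at offsets 1–4.
U+3F46C → 4-byte form F0 BF 91 AC at offsets 5–8.
U+100AAF → 4-byte form F4 80 AA AF at offsets 9–12.
U+31A9 → 3-byte form E3 86 A9 at offsets 13–15.
U+1234F → 4-byte form F0 92 8D 8F at offsets 16–19.
U+1F9AF → 4-byte form F0 9F A6 AF at offsets 20–23.
Offset 21 falls in char 7's range; it's byte 2 of F0 9F A6 AF = 0x9F.

0x9F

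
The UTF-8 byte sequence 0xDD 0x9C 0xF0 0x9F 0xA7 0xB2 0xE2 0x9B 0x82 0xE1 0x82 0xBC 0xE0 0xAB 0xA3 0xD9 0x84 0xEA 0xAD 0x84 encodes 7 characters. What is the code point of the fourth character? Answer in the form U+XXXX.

Offset 0: leading byte 0xDD = 11011101 → 2-byte char #1 = DD 9C.
Offset 2: leading byte 0xF0 = 11110000 → 4-byte char #2 = F0 9F A7 B2.
Offset 6: leading byte 0xE2 = 11100010 → 3-byte char #3 = E2 9B 82.
Offset 9: leading byte 0xE1 = 11100001 → 3-byte char #4 = E1 82 BC.
Leading byte 0xE1 = 11100001 matches 1110xxxx → 3-byte sequence.
Byte 1: 0xE1 = 11100001, payload 0001 (4 bits).
Byte 2: 0x82 = 10000010 (10xxxxxx ✓), payload 000010.
Byte 3: 0xBC = 10111100 (10xxxxxx ✓), payload 111100.
Concatenate: 0001000010111100 = 0x10BC (16 bits → U+10BC).

U+10BC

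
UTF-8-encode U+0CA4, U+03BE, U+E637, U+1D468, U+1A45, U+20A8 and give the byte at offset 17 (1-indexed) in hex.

1-indexed offset 17 is 0-indexed offset 16.
U+0CA4 → 3-byte form E0 B2 A4 at offsets 0–2.
U+03BE → 2-byte form CE BE at offsets 3–4.
U+E637 → 3-byte form EE 98 B7 at offsets 5–7.
U+1D468 → 4-byte form F0 9D 91 A8 at offsets 8–11.
U+1A45 → 3-byte form E1 A9 85 at offsets 12–14.
U+20A8 → 3-byte form E2 82 A8 at offsets 15–17.
Offset 16 falls in char 6's range; it's byte 2 of E2 82 A8 = 0x82.

0x82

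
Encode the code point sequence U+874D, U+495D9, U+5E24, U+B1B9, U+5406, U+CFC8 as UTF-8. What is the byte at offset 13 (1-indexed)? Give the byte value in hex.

0xB9

1-indexed offset 13 is 0-indexed offset 12.
U+874D → 3-byte form E8 9D 8D at offsets 0–2.
U+495D9 → 4-byte form F1 89 97 99 at offsets 3–6.
U+5E24 → 3-byte form E5 B8 A4 at offsets 7–9.
U+B1B9 → 3-byte form EB 86 B9 at offsets 10–12.
Offset 12 falls in char 4's range; it's byte 3 of EB 86 B9 = 0xB9.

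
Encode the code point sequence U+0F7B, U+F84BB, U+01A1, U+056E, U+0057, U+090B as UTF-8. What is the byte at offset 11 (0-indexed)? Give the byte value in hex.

U+0F7B → 3-byte form E0 BD BB at offsets 0–2.
U+F84BB → 4-byte form F3 B8 92 BB at offsets 3–6.
U+01A1 → 2-byte form C6 A1 at offsets 7–8.
U+056E → 2-byte form D5 AE at offsets 9–10.
U+0057 → 1-byte form 57 at offsets 11–11.
Offset 11 falls in char 5's range; it's byte 1 of 57 = 0x57.

0x57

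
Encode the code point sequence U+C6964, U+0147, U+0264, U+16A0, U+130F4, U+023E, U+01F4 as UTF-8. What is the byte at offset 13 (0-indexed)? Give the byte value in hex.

0x83

U+C6964 → 4-byte form F3 86 A5 A4 at offsets 0–3.
U+0147 → 2-byte form C5 87 at offsets 4–5.
U+0264 → 2-byte form C9 A4 at offsets 6–7.
U+16A0 → 3-byte form E1 9A A0 at offsets 8–10.
U+130F4 → 4-byte form F0 93 83 B4 at offsets 11–14.
Offset 13 falls in char 5's range; it's byte 3 of F0 93 83 B4 = 0x83.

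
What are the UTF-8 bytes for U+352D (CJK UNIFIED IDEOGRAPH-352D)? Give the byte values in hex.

U+352D = 0x352D = 13613 decimal. In range U+0800–U+FFFF → 3-byte form: 1110xxxx 10xxxxxx 10xxxxxx.
Binary (16 bits): 0011010100101101.
Split 4+6+6: 0011 | 010100 | 101101.
Byte 1: 11100011 = 0xE3.
Byte 2: 10010100 = 0x94.
Byte 3: 10101101 = 0xAD.

E3 94 AD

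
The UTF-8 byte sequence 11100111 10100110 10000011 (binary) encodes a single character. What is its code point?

U+7983

Leading byte 0xE7 = 11100111 matches 1110xxxx → 3-byte sequence.
Byte 1: 0xE7 = 11100111, payload 0111 (4 bits).
Byte 2: 0xA6 = 10100110 (10xxxxxx ✓), payload 100110.
Byte 3: 0x83 = 10000011 (10xxxxxx ✓), payload 000011.
Concatenate: 0111100110000011 = 0x7983 (16 bits → U+7983).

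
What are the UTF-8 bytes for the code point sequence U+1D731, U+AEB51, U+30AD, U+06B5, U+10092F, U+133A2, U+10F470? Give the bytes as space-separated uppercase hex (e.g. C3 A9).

F0 9D 9C B1 F2 AE AD 91 E3 82 AD DA B5 F4 80 A4 AF F0 93 8E A2 F4 8F 91 B0

U+1D731: 4-byte form → F0 9D 9C B1.
U+AEB51: 4-byte form → F2 AE AD 91.
U+30AD: 3-byte form → E3 82 AD.
U+06B5: 2-byte form → DA B5.
U+10092F: 4-byte form → F4 80 A4 AF.
U+133A2: 4-byte form → F0 93 8E A2.
U+10F470: 4-byte form → F4 8F 91 B0.
Concatenated (25 bytes): F0 9D 9C B1 F2 AE AD 91 E3 82 AD DA B5 F4 80 A4 AF F0 93 8E A2 F4 8F 91 B0.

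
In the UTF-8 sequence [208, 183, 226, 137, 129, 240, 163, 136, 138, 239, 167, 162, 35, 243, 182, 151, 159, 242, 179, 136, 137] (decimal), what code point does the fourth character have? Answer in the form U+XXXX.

Offset 0: leading byte 0xD0 = 11010000 → 2-byte char #1 = D0 B7.
Offset 2: leading byte 0xE2 = 11100010 → 3-byte char #2 = E2 89 81.
Offset 5: leading byte 0xF0 = 11110000 → 4-byte char #3 = F0 A3 88 8A.
Offset 9: leading byte 0xEF = 11101111 → 3-byte char #4 = EF A7 A2.
Leading byte 0xEF = 11101111 matches 1110xxxx → 3-byte sequence.
Byte 1: 0xEF = 11101111, payload 1111 (4 bits).
Byte 2: 0xA7 = 10100111 (10xxxxxx ✓), payload 100111.
Byte 3: 0xA2 = 10100010 (10xxxxxx ✓), payload 100010.
Concatenate: 1111100111100010 = 0xF9E2 (16 bits → U+F9E2).

U+F9E2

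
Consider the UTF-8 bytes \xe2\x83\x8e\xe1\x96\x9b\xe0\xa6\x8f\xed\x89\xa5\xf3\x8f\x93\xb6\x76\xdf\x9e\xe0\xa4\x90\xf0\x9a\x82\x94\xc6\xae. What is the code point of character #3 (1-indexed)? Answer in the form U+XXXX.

Offset 0: leading byte 0xE2 = 11100010 → 3-byte char #1 = E2 83 8E.
Offset 3: leading byte 0xE1 = 11100001 → 3-byte char #2 = E1 96 9B.
Offset 6: leading byte 0xE0 = 11100000 → 3-byte char #3 = E0 A6 8F.
Leading byte 0xE0 = 11100000 matches 1110xxxx → 3-byte sequence.
Byte 1: 0xE0 = 11100000, payload 0000 (4 bits).
Byte 2: 0xA6 = 10100110 (10xxxxxx ✓), payload 100110.
Byte 3: 0x8F = 10001111 (10xxxxxx ✓), payload 001111.
Concatenate: 0000100110001111 = 0x98F (16 bits → U+098F).

U+098F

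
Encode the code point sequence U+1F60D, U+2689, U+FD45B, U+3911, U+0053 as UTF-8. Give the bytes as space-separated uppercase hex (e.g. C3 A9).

U+1F60D: 4-byte form → F0 9F 98 8D.
U+2689: 3-byte form → E2 9A 89.
U+FD45B: 4-byte form → F3 BD 91 9B.
U+3911: 3-byte form → E3 A4 91.
U+0053: 1-byte form → 53.
Concatenated (15 bytes): F0 9F 98 8D E2 9A 89 F3 BD 91 9B E3 A4 91 53.

F0 9F 98 8D E2 9A 89 F3 BD 91 9B E3 A4 91 53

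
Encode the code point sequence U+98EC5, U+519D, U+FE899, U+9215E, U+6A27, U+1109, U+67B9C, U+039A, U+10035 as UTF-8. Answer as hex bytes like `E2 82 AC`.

U+98EC5: 4-byte form → F2 98 BB 85.
U+519D: 3-byte form → E5 86 9D.
U+FE899: 4-byte form → F3 BE A2 99.
U+9215E: 4-byte form → F2 92 85 9E.
U+6A27: 3-byte form → E6 A8 A7.
U+1109: 3-byte form → E1 84 89.
U+67B9C: 4-byte form → F1 A7 AE 9C.
U+039A: 2-byte form → CE 9A.
U+10035: 4-byte form → F0 90 80 B5.
Concatenated (31 bytes): F2 98 BB 85 E5 86 9D F3 BE A2 99 F2 92 85 9E E6 A8 A7 E1 84 89 F1 A7 AE 9C CE 9A F0 90 80 B5.

F2 98 BB 85 E5 86 9D F3 BE A2 99 F2 92 85 9E E6 A8 A7 E1 84 89 F1 A7 AE 9C CE 9A F0 90 80 B5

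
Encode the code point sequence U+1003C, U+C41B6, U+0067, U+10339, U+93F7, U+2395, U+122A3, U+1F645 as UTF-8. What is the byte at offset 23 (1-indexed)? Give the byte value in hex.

0xA3

1-indexed offset 23 is 0-indexed offset 22.
U+1003C → 4-byte form F0 90 80 BC at offsets 0–3.
U+C41B6 → 4-byte form F3 84 86 B6 at offsets 4–7.
U+0067 → 1-byte form 67 at offsets 8–8.
U+10339 → 4-byte form F0 90 8C B9 at offsets 9–12.
U+93F7 → 3-byte form E9 8F B7 at offsets 13–15.
U+2395 → 3-byte form E2 8E 95 at offsets 16–18.
U+122A3 → 4-byte form F0 92 8A A3 at offsets 19–22.
Offset 22 falls in char 7's range; it's byte 4 of F0 92 8A A3 = 0xA3.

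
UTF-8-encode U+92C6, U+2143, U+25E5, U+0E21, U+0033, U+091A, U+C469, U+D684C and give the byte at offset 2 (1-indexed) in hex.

0x8B

1-indexed offset 2 is 0-indexed offset 1.
U+92C6 → 3-byte form E9 8B 86 at offsets 0–2.
Offset 1 falls in char 1's range; it's byte 2 of E9 8B 86 = 0x8B.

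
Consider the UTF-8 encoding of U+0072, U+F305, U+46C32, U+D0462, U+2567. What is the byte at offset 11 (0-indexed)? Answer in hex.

0xA2

U+0072 → 1-byte form 72 at offsets 0–0.
U+F305 → 3-byte form EF 8C 85 at offsets 1–3.
U+46C32 → 4-byte form F1 86 B0 B2 at offsets 4–7.
U+D0462 → 4-byte form F3 90 91 A2 at offsets 8–11.
Offset 11 falls in char 4's range; it's byte 4 of F3 90 91 A2 = 0xA2.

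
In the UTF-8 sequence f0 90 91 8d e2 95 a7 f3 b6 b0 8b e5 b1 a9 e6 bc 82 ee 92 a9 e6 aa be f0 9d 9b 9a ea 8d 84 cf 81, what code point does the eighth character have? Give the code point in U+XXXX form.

U+1D6DA

Offset 0: leading byte 0xF0 = 11110000 → 4-byte char #1 = F0 90 91 8D.
Offset 4: leading byte 0xE2 = 11100010 → 3-byte char #2 = E2 95 A7.
Offset 7: leading byte 0xF3 = 11110011 → 4-byte char #3 = F3 B6 B0 8B.
Offset 11: leading byte 0xE5 = 11100101 → 3-byte char #4 = E5 B1 A9.
Offset 14: leading byte 0xE6 = 11100110 → 3-byte char #5 = E6 BC 82.
Offset 17: leading byte 0xEE = 11101110 → 3-byte char #6 = EE 92 A9.
Offset 20: leading byte 0xE6 = 11100110 → 3-byte char #7 = E6 AA BE.
Offset 23: leading byte 0xF0 = 11110000 → 4-byte char #8 = F0 9D 9B 9A.
Leading byte 0xF0 = 11110000 matches 11110xxx → 4-byte sequence.
Byte 1: 0xF0 = 11110000, payload 000 (3 bits).
Byte 2: 0x9D = 10011101 (10xxxxxx ✓), payload 011101.
Byte 3: 0x9B = 10011011 (10xxxxxx ✓), payload 011011.
Byte 4: 0x9A = 10011010 (10xxxxxx ✓), payload 011010.
Concatenate: 000011101011011011010 = 0x1D6DA (21 bits → U+1D6DA).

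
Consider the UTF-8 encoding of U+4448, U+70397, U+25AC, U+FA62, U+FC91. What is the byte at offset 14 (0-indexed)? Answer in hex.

0xB2

U+4448 → 3-byte form E4 91 88 at offsets 0–2.
U+70397 → 4-byte form F1 B0 8E 97 at offsets 3–6.
U+25AC → 3-byte form E2 96 AC at offsets 7–9.
U+FA62 → 3-byte form EF A9 A2 at offsets 10–12.
U+FC91 → 3-byte form EF B2 91 at offsets 13–15.
Offset 14 falls in char 5's range; it's byte 2 of EF B2 91 = 0xB2.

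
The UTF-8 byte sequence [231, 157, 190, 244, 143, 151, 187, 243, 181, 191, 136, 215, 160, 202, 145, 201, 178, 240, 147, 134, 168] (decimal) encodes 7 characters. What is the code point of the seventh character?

Offset 0: leading byte 0xE7 = 11100111 → 3-byte char #1 = E7 9D BE.
Offset 3: leading byte 0xF4 = 11110100 → 4-byte char #2 = F4 8F 97 BB.
Offset 7: leading byte 0xF3 = 11110011 → 4-byte char #3 = F3 B5 BF 88.
Offset 11: leading byte 0xD7 = 11010111 → 2-byte char #4 = D7 A0.
Offset 13: leading byte 0xCA = 11001010 → 2-byte char #5 = CA 91.
Offset 15: leading byte 0xC9 = 11001001 → 2-byte char #6 = C9 B2.
Offset 17: leading byte 0xF0 = 11110000 → 4-byte char #7 = F0 93 86 A8.
Leading byte 0xF0 = 11110000 matches 11110xxx → 4-byte sequence.
Byte 1: 0xF0 = 11110000, payload 000 (3 bits).
Byte 2: 0x93 = 10010011 (10xxxxxx ✓), payload 010011.
Byte 3: 0x86 = 10000110 (10xxxxxx ✓), payload 000110.
Byte 4: 0xA8 = 10101000 (10xxxxxx ✓), payload 101000.
Concatenate: 000010011000110101000 = 0x131A8 (21 bits → U+131A8).

U+131A8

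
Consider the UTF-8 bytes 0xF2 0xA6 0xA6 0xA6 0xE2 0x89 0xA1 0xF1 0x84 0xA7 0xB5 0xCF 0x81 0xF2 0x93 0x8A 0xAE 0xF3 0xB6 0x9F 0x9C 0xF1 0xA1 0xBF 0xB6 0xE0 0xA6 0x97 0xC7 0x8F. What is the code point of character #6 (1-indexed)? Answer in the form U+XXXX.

U+F67DC

Offset 0: leading byte 0xF2 = 11110010 → 4-byte char #1 = F2 A6 A6 A6.
Offset 4: leading byte 0xE2 = 11100010 → 3-byte char #2 = E2 89 A1.
Offset 7: leading byte 0xF1 = 11110001 → 4-byte char #3 = F1 84 A7 B5.
Offset 11: leading byte 0xCF = 11001111 → 2-byte char #4 = CF 81.
Offset 13: leading byte 0xF2 = 11110010 → 4-byte char #5 = F2 93 8A AE.
Offset 17: leading byte 0xF3 = 11110011 → 4-byte char #6 = F3 B6 9F 9C.
Leading byte 0xF3 = 11110011 matches 11110xxx → 4-byte sequence.
Byte 1: 0xF3 = 11110011, payload 011 (3 bits).
Byte 2: 0xB6 = 10110110 (10xxxxxx ✓), payload 110110.
Byte 3: 0x9F = 10011111 (10xxxxxx ✓), payload 011111.
Byte 4: 0x9C = 10011100 (10xxxxxx ✓), payload 011100.
Concatenate: 011110110011111011100 = 0xF67DC (21 bits → U+F67DC).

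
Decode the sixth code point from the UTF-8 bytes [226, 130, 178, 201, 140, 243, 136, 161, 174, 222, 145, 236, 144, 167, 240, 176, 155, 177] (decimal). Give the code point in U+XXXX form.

U+306F1

Offset 0: leading byte 0xE2 = 11100010 → 3-byte char #1 = E2 82 B2.
Offset 3: leading byte 0xC9 = 11001001 → 2-byte char #2 = C9 8C.
Offset 5: leading byte 0xF3 = 11110011 → 4-byte char #3 = F3 88 A1 AE.
Offset 9: leading byte 0xDE = 11011110 → 2-byte char #4 = DE 91.
Offset 11: leading byte 0xEC = 11101100 → 3-byte char #5 = EC 90 A7.
Offset 14: leading byte 0xF0 = 11110000 → 4-byte char #6 = F0 B0 9B B1.
Leading byte 0xF0 = 11110000 matches 11110xxx → 4-byte sequence.
Byte 1: 0xF0 = 11110000, payload 000 (3 bits).
Byte 2: 0xB0 = 10110000 (10xxxxxx ✓), payload 110000.
Byte 3: 0x9B = 10011011 (10xxxxxx ✓), payload 011011.
Byte 4: 0xB1 = 10110001 (10xxxxxx ✓), payload 110001.
Concatenate: 000110000011011110001 = 0x306F1 (21 bits → U+306F1).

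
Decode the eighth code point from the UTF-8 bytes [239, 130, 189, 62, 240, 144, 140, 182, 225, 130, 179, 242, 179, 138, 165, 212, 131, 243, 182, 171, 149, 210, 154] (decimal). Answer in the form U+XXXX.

Offset 0: leading byte 0xEF = 11101111 → 3-byte char #1 = EF 82 BD.
Offset 3: leading byte 0x3E = 00111110 → 1-byte char #2 = 3E.
Offset 4: leading byte 0xF0 = 11110000 → 4-byte char #3 = F0 90 8C B6.
Offset 8: leading byte 0xE1 = 11100001 → 3-byte char #4 = E1 82 B3.
Offset 11: leading byte 0xF2 = 11110010 → 4-byte char #5 = F2 B3 8A A5.
Offset 15: leading byte 0xD4 = 11010100 → 2-byte char #6 = D4 83.
Offset 17: leading byte 0xF3 = 11110011 → 4-byte char #7 = F3 B6 AB 95.
Offset 21: leading byte 0xD2 = 11010010 → 2-byte char #8 = D2 9A.
Leading byte 0xD2 = 11010010 matches 110xxxxx → 2-byte sequence.
Byte 1: 0xD2 = 11010010, payload 10010 (5 bits).
Byte 2: 0x9A = 10011010 (10xxxxxx ✓), payload 011010.
Concatenate: 10010011010 = 0x49A (11 bits → U+049A).

U+049A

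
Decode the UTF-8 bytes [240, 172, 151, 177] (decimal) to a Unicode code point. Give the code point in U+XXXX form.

U+2C5F1

Leading byte 0xF0 = 11110000 matches 11110xxx → 4-byte sequence.
Byte 1: 0xF0 = 11110000, payload 000 (3 bits).
Byte 2: 0xAC = 10101100 (10xxxxxx ✓), payload 101100.
Byte 3: 0x97 = 10010111 (10xxxxxx ✓), payload 010111.
Byte 4: 0xB1 = 10110001 (10xxxxxx ✓), payload 110001.
Concatenate: 000101100010111110001 = 0x2C5F1 (21 bits → U+2C5F1).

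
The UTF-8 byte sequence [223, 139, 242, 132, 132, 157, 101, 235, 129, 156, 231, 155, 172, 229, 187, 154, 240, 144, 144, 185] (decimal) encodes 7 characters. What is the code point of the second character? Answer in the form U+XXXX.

Offset 0: leading byte 0xDF = 11011111 → 2-byte char #1 = DF 8B.
Offset 2: leading byte 0xF2 = 11110010 → 4-byte char #2 = F2 84 84 9D.
Leading byte 0xF2 = 11110010 matches 11110xxx → 4-byte sequence.
Byte 1: 0xF2 = 11110010, payload 010 (3 bits).
Byte 2: 0x84 = 10000100 (10xxxxxx ✓), payload 000100.
Byte 3: 0x84 = 10000100 (10xxxxxx ✓), payload 000100.
Byte 4: 0x9D = 10011101 (10xxxxxx ✓), payload 011101.
Concatenate: 010000100000100011101 = 0x8411D (21 bits → U+8411D).

U+8411D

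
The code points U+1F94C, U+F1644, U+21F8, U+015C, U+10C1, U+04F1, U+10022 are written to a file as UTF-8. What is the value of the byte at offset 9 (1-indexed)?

0xE2

1-indexed offset 9 is 0-indexed offset 8.
U+1F94C → 4-byte form F0 9F A5 8C at offsets 0–3.
U+F1644 → 4-byte form F3 B1 99 84 at offsets 4–7.
U+21F8 → 3-byte form E2 87 B8 at offsets 8–10.
Offset 8 falls in char 3's range; it's byte 1 of E2 87 B8 = 0xE2.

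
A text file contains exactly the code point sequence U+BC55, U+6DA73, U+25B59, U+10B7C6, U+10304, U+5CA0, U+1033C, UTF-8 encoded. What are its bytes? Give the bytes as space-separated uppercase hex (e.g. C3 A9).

EB B1 95 F1 AD A9 B3 F0 A5 AD 99 F4 8B 9F 86 F0 90 8C 84 E5 B2 A0 F0 90 8C BC

U+BC55: 3-byte form → EB B1 95.
U+6DA73: 4-byte form → F1 AD A9 B3.
U+25B59: 4-byte form → F0 A5 AD 99.
U+10B7C6: 4-byte form → F4 8B 9F 86.
U+10304: 4-byte form → F0 90 8C 84.
U+5CA0: 3-byte form → E5 B2 A0.
U+1033C: 4-byte form → F0 90 8C BC.
Concatenated (26 bytes): EB B1 95 F1 AD A9 B3 F0 A5 AD 99 F4 8B 9F 86 F0 90 8C 84 E5 B2 A0 F0 90 8C BC.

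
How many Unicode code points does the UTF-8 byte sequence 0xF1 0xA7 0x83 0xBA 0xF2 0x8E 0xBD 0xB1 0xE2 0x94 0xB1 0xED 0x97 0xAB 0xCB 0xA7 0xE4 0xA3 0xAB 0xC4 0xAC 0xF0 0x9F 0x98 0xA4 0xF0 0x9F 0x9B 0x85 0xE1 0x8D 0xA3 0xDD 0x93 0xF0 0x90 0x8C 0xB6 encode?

Byte at offset 0: 0xF1 = 11110001 → 4-byte char (#1). Advance 4.
Byte at offset 4: 0xF2 = 11110010 → 4-byte char (#2). Advance 4.
Byte at offset 8: 0xE2 = 11100010 → 3-byte char (#3). Advance 3.
Byte at offset 11: 0xED = 11101101 → 3-byte char (#4). Advance 3.
Byte at offset 14: 0xCB = 11001011 → 2-byte char (#5). Advance 2.
Byte at offset 16: 0xE4 = 11100100 → 3-byte char (#6). Advance 3.
Byte at offset 19: 0xC4 = 11000100 → 2-byte char (#7). Advance 2.
Byte at offset 21: 0xF0 = 11110000 → 4-byte char (#8). Advance 4.
Byte at offset 25: 0xF0 = 11110000 → 4-byte char (#9). Advance 4.
Byte at offset 29: 0xE1 = 11100001 → 3-byte char (#10). Advance 3.
Byte at offset 32: 0xDD = 11011101 → 2-byte char (#11). Advance 2.
Byte at offset 34: 0xF0 = 11110000 → 4-byte char (#12). Advance 4.
Reached end at offset 38 after 12 code points.

12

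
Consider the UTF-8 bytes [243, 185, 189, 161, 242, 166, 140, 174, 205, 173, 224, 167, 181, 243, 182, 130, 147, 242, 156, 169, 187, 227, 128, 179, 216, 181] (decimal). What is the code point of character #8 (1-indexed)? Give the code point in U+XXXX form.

Offset 0: leading byte 0xF3 = 11110011 → 4-byte char #1 = F3 B9 BD A1.
Offset 4: leading byte 0xF2 = 11110010 → 4-byte char #2 = F2 A6 8C AE.
Offset 8: leading byte 0xCD = 11001101 → 2-byte char #3 = CD AD.
Offset 10: leading byte 0xE0 = 11100000 → 3-byte char #4 = E0 A7 B5.
Offset 13: leading byte 0xF3 = 11110011 → 4-byte char #5 = F3 B6 82 93.
Offset 17: leading byte 0xF2 = 11110010 → 4-byte char #6 = F2 9C A9 BB.
Offset 21: leading byte 0xE3 = 11100011 → 3-byte char #7 = E3 80 B3.
Offset 24: leading byte 0xD8 = 11011000 → 2-byte char #8 = D8 B5.
Leading byte 0xD8 = 11011000 matches 110xxxxx → 2-byte sequence.
Byte 1: 0xD8 = 11011000, payload 11000 (5 bits).
Byte 2: 0xB5 = 10110101 (10xxxxxx ✓), payload 110101.
Concatenate: 11000110101 = 0x635 (11 bits → U+0635).

U+0635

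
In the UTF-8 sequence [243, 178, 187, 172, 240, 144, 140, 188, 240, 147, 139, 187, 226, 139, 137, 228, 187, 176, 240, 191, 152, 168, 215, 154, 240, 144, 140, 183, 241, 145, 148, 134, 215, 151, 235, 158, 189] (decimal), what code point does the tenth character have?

Offset 0: leading byte 0xF3 = 11110011 → 4-byte char #1 = F3 B2 BB AC.
Offset 4: leading byte 0xF0 = 11110000 → 4-byte char #2 = F0 90 8C BC.
Offset 8: leading byte 0xF0 = 11110000 → 4-byte char #3 = F0 93 8B BB.
Offset 12: leading byte 0xE2 = 11100010 → 3-byte char #4 = E2 8B 89.
Offset 15: leading byte 0xE4 = 11100100 → 3-byte char #5 = E4 BB B0.
Offset 18: leading byte 0xF0 = 11110000 → 4-byte char #6 = F0 BF 98 A8.
Offset 22: leading byte 0xD7 = 11010111 → 2-byte char #7 = D7 9A.
Offset 24: leading byte 0xF0 = 11110000 → 4-byte char #8 = F0 90 8C B7.
Offset 28: leading byte 0xF1 = 11110001 → 4-byte char #9 = F1 91 94 86.
Offset 32: leading byte 0xD7 = 11010111 → 2-byte char #10 = D7 97.
Leading byte 0xD7 = 11010111 matches 110xxxxx → 2-byte sequence.
Byte 1: 0xD7 = 11010111, payload 10111 (5 bits).
Byte 2: 0x97 = 10010111 (10xxxxxx ✓), payload 010111.
Concatenate: 10111010111 = 0x5D7 (11 bits → U+05D7).

U+05D7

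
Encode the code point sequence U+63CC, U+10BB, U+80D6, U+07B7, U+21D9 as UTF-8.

U+63CC: 3-byte form → E6 8F 8C.
U+10BB: 3-byte form → E1 82 BB.
U+80D6: 3-byte form → E8 83 96.
U+07B7: 2-byte form → DE B7.
U+21D9: 3-byte form → E2 87 99.
Concatenated (14 bytes): E6 8F 8C E1 82 BB E8 83 96 DE B7 E2 87 99.

E6 8F 8C E1 82 BB E8 83 96 DE B7 E2 87 99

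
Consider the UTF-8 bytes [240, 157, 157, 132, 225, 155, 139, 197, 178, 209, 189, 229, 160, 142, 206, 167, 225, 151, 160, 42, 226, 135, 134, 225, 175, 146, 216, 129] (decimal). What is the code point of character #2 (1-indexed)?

U+16CB

Offset 0: leading byte 0xF0 = 11110000 → 4-byte char #1 = F0 9D 9D 84.
Offset 4: leading byte 0xE1 = 11100001 → 3-byte char #2 = E1 9B 8B.
Leading byte 0xE1 = 11100001 matches 1110xxxx → 3-byte sequence.
Byte 1: 0xE1 = 11100001, payload 0001 (4 bits).
Byte 2: 0x9B = 10011011 (10xxxxxx ✓), payload 011011.
Byte 3: 0x8B = 10001011 (10xxxxxx ✓), payload 001011.
Concatenate: 0001011011001011 = 0x16CB (16 bits → U+16CB).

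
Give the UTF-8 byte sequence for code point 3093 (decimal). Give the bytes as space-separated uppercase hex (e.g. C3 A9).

E0 B0 95

U+0C15 = 0xC15 = 3093 decimal. In range U+0800–U+FFFF → 3-byte form: 1110xxxx 10xxxxxx 10xxxxxx.
Binary (16 bits): 0000110000010101.
Split 4+6+6: 0000 | 110000 | 010101.
Byte 1: 11100000 = 0xE0.
Byte 2: 10110000 = 0xB0.
Byte 3: 10010101 = 0x95.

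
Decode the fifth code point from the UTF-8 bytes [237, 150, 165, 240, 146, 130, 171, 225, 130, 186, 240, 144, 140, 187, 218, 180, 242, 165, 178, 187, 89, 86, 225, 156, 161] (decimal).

Offset 0: leading byte 0xED = 11101101 → 3-byte char #1 = ED 96 A5.
Offset 3: leading byte 0xF0 = 11110000 → 4-byte char #2 = F0 92 82 AB.
Offset 7: leading byte 0xE1 = 11100001 → 3-byte char #3 = E1 82 BA.
Offset 10: leading byte 0xF0 = 11110000 → 4-byte char #4 = F0 90 8C BB.
Offset 14: leading byte 0xDA = 11011010 → 2-byte char #5 = DA B4.
Leading byte 0xDA = 11011010 matches 110xxxxx → 2-byte sequence.
Byte 1: 0xDA = 11011010, payload 11010 (5 bits).
Byte 2: 0xB4 = 10110100 (10xxxxxx ✓), payload 110100.
Concatenate: 11010110100 = 0x6B4 (11 bits → U+06B4).

U+06B4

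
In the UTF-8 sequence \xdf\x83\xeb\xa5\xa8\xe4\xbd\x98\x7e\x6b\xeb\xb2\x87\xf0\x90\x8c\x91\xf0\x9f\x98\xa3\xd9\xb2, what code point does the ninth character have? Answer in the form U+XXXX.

Offset 0: leading byte 0xDF = 11011111 → 2-byte char #1 = DF 83.
Offset 2: leading byte 0xEB = 11101011 → 3-byte char #2 = EB A5 A8.
Offset 5: leading byte 0xE4 = 11100100 → 3-byte char #3 = E4 BD 98.
Offset 8: leading byte 0x7E = 01111110 → 1-byte char #4 = 7E.
Offset 9: leading byte 0x6B = 01101011 → 1-byte char #5 = 6B.
Offset 10: leading byte 0xEB = 11101011 → 3-byte char #6 = EB B2 87.
Offset 13: leading byte 0xF0 = 11110000 → 4-byte char #7 = F0 90 8C 91.
Offset 17: leading byte 0xF0 = 11110000 → 4-byte char #8 = F0 9F 98 A3.
Offset 21: leading byte 0xD9 = 11011001 → 2-byte char #9 = D9 B2.
Leading byte 0xD9 = 11011001 matches 110xxxxx → 2-byte sequence.
Byte 1: 0xD9 = 11011001, payload 11001 (5 bits).
Byte 2: 0xB2 = 10110010 (10xxxxxx ✓), payload 110010.
Concatenate: 11001110010 = 0x672 (11 bits → U+0672).

U+0672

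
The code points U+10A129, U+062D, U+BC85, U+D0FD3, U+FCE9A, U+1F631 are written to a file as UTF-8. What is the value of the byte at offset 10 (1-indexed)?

0xF3

1-indexed offset 10 is 0-indexed offset 9.
U+10A129 → 4-byte form F4 8A 84 A9 at offsets 0–3.
U+062D → 2-byte form D8 AD at offsets 4–5.
U+BC85 → 3-byte form EB B2 85 at offsets 6–8.
U+D0FD3 → 4-byte form F3 90 BF 93 at offsets 9–12.
Offset 9 falls in char 4's range; it's byte 1 of F3 90 BF 93 = 0xF3.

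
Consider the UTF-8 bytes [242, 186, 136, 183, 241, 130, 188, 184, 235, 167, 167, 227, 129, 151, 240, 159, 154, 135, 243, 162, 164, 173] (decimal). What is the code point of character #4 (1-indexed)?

U+3057

Offset 0: leading byte 0xF2 = 11110010 → 4-byte char #1 = F2 BA 88 B7.
Offset 4: leading byte 0xF1 = 11110001 → 4-byte char #2 = F1 82 BC B8.
Offset 8: leading byte 0xEB = 11101011 → 3-byte char #3 = EB A7 A7.
Offset 11: leading byte 0xE3 = 11100011 → 3-byte char #4 = E3 81 97.
Leading byte 0xE3 = 11100011 matches 1110xxxx → 3-byte sequence.
Byte 1: 0xE3 = 11100011, payload 0011 (4 bits).
Byte 2: 0x81 = 10000001 (10xxxxxx ✓), payload 000001.
Byte 3: 0x97 = 10010111 (10xxxxxx ✓), payload 010111.
Concatenate: 0011000001010111 = 0x3057 (16 bits → U+3057).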